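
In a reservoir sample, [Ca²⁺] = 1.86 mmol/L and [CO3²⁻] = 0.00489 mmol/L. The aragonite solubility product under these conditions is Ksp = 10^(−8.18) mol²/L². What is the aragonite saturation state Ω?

Ω = 1.38

Ksp = 10^(−8.18) = 6.607×10^-9
Ω = [Ca²⁺][CO3²⁻]/Ksp = (1.86×10^-3)(0.00489×10^-3) / 6.607×10^-9 = 1.38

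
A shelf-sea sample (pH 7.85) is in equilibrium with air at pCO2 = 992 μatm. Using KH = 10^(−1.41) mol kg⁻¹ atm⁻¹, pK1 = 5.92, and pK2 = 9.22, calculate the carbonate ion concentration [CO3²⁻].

[CO2*] = KH · pCO2 = 10^(−1.41) × 992×10^-6 = 3.859×10^-5 mol/kg
α₀ = 1/(1 + K1/[H⁺] + K1K2/[H⁺]²) = 1/(1 + 10^+1.93 + 10^+0.56) = 0.01114
DIC = [CO2*]/α₀ = 3.859×10^-5 / 0.01114 = 3.464 mmol/kg
[CO3²⁻] = α₂·DIC; α₂ = 0.04046, so [CO3²⁻] = 0.04046 × 3.464 = 0.140 mmol/kg

[CO3²⁻] = 0.140 mmol/kg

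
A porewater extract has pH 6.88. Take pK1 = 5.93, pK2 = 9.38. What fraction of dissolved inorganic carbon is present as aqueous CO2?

α₀ = 0.101

α₀ = 1 / (1 + K1/[H⁺] + K1K2/[H⁺]²) = 1 / (1 + 10^+0.95 + 10^-1.55)
   = 1 / (1 + 8.9125 + 0.028184) = 1/9.9407 = 0.1006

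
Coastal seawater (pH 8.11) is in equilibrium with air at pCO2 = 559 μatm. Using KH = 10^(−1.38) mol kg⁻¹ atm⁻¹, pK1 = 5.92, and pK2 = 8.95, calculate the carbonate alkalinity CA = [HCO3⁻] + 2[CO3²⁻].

CA = 4.65 mmol/kg

[CO2*] = KH · pCO2 = 10^(−1.38) × 559×10^-6 = 2.330×10^-5 mol/kg
α₀ = 1/(1 + K1/[H⁺] + K1K2/[H⁺]²) = 1/(1 + 10^+2.19 + 10^+1.35) = 0.005610
DIC = [CO2*]/α₀ = 2.330×10^-5 / 0.005610 = 4.154 mmol/kg
CA = (α₁ + 2α₂)·DIC = (0.8688 + 2×0.1256) × 4.154 = 4.65 mmol/kg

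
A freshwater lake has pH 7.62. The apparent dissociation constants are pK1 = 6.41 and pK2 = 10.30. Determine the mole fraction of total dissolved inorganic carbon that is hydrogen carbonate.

α₁ = 1 / (1 + [H⁺]/K1 + K2/[H⁺]) = 1 / (1 + 10^-1.21 + 10^-2.68)
   = 1 / (1 + 0.061660 + 0.0020893) = 1/1.0637 = 0.9401

α₁ = 0.940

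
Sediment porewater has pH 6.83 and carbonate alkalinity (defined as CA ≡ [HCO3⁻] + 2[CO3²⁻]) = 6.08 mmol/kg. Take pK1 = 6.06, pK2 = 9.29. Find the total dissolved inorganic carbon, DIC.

CA = [HCO3⁻] + 2[CO3²⁻] = (α₁ + 2α₂)·DIC
At pH 6.83: [H⁺]/K1 = 10^-0.77 = 0.16982, K2/[H⁺] = 10^-2.46 = 0.0034674
α₁ = 1/(1 + 0.16982 + 0.0034674) = 1/1.1733 = 0.8523; α₂ = α₁·K2/[H⁺] = 0.002955
α₁ + 2α₂ = 0.8582
DIC = CA / (α₁ + 2α₂) = 6.08 / 0.8582 = 7.08 mmol/kg

DIC = 7.08 mmol/kg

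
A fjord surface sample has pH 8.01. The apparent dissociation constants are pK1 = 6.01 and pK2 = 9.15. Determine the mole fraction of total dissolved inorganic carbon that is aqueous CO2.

α₀ = 1 / (1 + K1/[H⁺] + K1K2/[H⁺]²) = 1 / (1 + 10^+2.00 + 10^+0.86)
   = 1 / (1 + 100.00 + 7.2444) = 1/108.24 = 0.009238

α₀ = 0.00924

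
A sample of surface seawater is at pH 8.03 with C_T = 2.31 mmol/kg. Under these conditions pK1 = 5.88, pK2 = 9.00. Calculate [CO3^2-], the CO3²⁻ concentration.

[CO3²⁻] = 0.222 mmol/kg

α₂ = 1 / (1 + [H⁺]/K2 + [H⁺]²/(K1K2)) = 1 / (1 + 10^+0.97 + 10^-1.18)
   = 1 / (1 + 9.3325 + 0.066069) = 1/10.399 = 0.09617
[CO3²⁻] = α₂ × DIC = 0.09617 × 2.31 = 0.222 mmol/kg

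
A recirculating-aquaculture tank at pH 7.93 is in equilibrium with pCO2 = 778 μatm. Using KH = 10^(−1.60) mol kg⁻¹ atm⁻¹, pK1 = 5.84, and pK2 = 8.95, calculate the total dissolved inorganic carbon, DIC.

[CO2*] = KH · pCO2 = 10^(−1.60) × 778×10^-6 = 1.954×10^-5 mol/kg
α₀ = 1/(1 + K1/[H⁺] + K1K2/[H⁺]²) = 1/(1 + 10^+2.09 + 10^+1.07) = 0.007365
DIC = [CO2*]/α₀ = 1.954×10^-5 / 0.007365 = 2.65 mmol/kg

DIC = 2.65 mmol/kg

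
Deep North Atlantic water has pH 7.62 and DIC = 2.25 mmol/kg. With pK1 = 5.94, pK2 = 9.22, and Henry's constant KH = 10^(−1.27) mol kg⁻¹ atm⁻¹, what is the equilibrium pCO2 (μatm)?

α₀ = 1 / (1 + K1/[H⁺] + K1K2/[H⁺]²) = 1 / (1 + 10^+1.68 + 10^+0.08)
   = 1 / (1 + 47.863 + 1.2023) = 1/50.065 = 0.01997
[CO2*] = α₀ × DIC = 0.01997 × 2.25 = 0.04494 mmol/kg
pCO2 = [CO2*]/KH = 4.494×10^-5 / 5.370×10^-2 = 837 μatm

pCO2 = 837 μatm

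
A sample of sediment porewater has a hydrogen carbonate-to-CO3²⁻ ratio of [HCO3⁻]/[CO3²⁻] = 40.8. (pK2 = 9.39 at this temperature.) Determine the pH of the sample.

From K2 = [H⁺][CO3²⁻]/[HCO3⁻]:  pH = pK2 − log₁₀([HCO3⁻]/[CO3²⁻])
log₁₀(40.8) = +1.611
pH = 9.39 − (+1.611) = 7.78

pH = 7.78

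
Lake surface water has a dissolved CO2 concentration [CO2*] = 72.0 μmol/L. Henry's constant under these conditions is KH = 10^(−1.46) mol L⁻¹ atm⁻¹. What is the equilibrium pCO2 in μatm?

KH = 10^(−1.46) = 3.467×10^-2 mol L⁻¹ atm⁻¹
pCO2 = [CO2*]/KH = 72.0×10^-6 / 3.467×10^-2 = 2.08×10^-3 atm = 2080 μatm

pCO2 = 2080 μatm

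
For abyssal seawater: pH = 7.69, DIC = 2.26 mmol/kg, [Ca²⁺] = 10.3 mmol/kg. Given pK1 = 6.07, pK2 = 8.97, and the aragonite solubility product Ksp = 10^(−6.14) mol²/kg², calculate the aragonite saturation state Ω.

Ω = 1.57

α₂ = 1 / (1 + [H⁺]/K2 + [H⁺]²/(K1K2)) = 1 / (1 + 10^+1.28 + 10^-0.34)
   = 1 / (1 + 19.055 + 0.45709) = 1/20.512 = 0.04875
[CO3²⁻] = α₂ × DIC = 0.04875 × 2.26 = 0.1102 mmol/kg
Ksp = 10^(−6.14) = 7.244×10^-7
Ω = [Ca²⁺][CO3²⁻]/Ksp = (10.3×10^-3)(1.102×10^-4) / 7.244×10^-7 = 1.57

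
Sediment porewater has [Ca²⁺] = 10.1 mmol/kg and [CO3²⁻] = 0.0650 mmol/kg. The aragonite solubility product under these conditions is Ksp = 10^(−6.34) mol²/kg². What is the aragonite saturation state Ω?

Ksp = 10^(−6.34) = 4.571×10^-7
Ω = [Ca²⁺][CO3²⁻]/Ksp = (10.1×10^-3)(0.0650×10^-3) / 4.571×10^-7 = 1.44

Ω = 1.44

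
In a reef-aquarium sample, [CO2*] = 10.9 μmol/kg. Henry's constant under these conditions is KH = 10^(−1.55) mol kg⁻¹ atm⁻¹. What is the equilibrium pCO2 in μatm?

KH = 10^(−1.55) = 2.818×10^-2 mol kg⁻¹ atm⁻¹
pCO2 = [CO2*]/KH = 10.9×10^-6 / 2.818×10^-2 = 3.87×10^-4 atm = 387 μatm

pCO2 = 387 μatm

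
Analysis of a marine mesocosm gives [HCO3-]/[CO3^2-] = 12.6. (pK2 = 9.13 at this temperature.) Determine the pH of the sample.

From K2 = [H⁺][CO3^2-]/[HCO3-]:  pH = pK2 − log₁₀([HCO3-]/[CO3^2-])
log₁₀(12.6) = +1.100
pH = 9.13 − (+1.100) = 8.03

pH = 8.03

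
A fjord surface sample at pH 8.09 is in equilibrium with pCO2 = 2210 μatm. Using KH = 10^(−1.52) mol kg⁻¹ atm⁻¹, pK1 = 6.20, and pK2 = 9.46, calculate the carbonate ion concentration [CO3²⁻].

[CO2*] = KH · pCO2 = 10^(−1.52) × 2210×10^-6 = 6.674×10^-5 mol/kg
α₀ = 1/(1 + K1/[H⁺] + K1K2/[H⁺]²) = 1/(1 + 10^+1.89 + 10^+0.52) = 0.01220
DIC = [CO2*]/α₀ = 6.674×10^-5 / 0.01220 = 5.468 mmol/kg
[CO3²⁻] = α₂·DIC; α₂ = 0.04041, so [CO3²⁻] = 0.04041 × 5.468 = 0.221 mmol/kg

[CO3²⁻] = 0.221 mmol/kg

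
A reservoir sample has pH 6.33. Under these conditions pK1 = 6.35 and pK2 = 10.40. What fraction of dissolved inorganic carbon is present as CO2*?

α₀ = 1 / (1 + K1/[H⁺] + K1K2/[H⁺]²) = 1 / (1 + 10^-0.02 + 10^-4.09)
   = 1 / (1 + 0.95499 + 8.1283×10^-5) = 1/1.9551 = 0.5115

α₀ = 0.511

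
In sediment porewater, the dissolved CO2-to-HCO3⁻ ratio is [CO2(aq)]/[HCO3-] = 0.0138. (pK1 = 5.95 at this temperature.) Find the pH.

pH = 7.81

From K1 = [H⁺][HCO3-]/[CO2(aq)]:  pH = pK1 − log₁₀([CO2(aq)]/[HCO3-])
log₁₀(0.0138) = -1.860
pH = 5.95 − (-1.860) = 7.81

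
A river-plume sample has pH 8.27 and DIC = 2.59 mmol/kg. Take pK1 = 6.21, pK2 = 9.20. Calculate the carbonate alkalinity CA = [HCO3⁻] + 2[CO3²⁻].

CA = 2.84 mmol/kg

CA = [HCO3⁻] + 2[CO3²⁻] = (α₁ + 2α₂)·DIC
At pH 8.27: [H⁺]/K1 = 10^-2.06 = 0.0087096, K2/[H⁺] = 10^-0.93 = 0.11749
α₁ = 1/(1 + 0.0087096 + 0.11749) = 1/1.1262 = 0.8879; α₂ = α₁·K2/[H⁺] = 0.1043
α₁ + 2α₂ = 1.0966
CA = 1.0966 × 2.59 = 2.84 mmol/kg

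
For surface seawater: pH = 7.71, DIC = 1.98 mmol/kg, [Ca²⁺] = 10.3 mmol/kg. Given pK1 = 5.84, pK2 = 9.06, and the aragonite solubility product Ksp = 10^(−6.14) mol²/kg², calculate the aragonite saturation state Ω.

α₂ = 1 / (1 + [H⁺]/K2 + [H⁺]²/(K1K2)) = 1 / (1 + 10^+1.35 + 10^-0.52)
   = 1 / (1 + 22.387 + 0.30200) = 1/23.689 = 0.04221
[CO3²⁻] = α₂ × DIC = 0.04221 × 1.98 = 0.08358 mmol/kg
Ksp = 10^(−6.14) = 7.244×10^-7
Ω = [Ca²⁺][CO3²⁻]/Ksp = (10.3×10^-3)(8.358×10^-5) / 7.244×10^-7 = 1.19

Ω = 1.19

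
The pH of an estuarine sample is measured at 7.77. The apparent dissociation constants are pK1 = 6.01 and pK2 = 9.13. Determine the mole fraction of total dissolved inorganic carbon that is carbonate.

α₂ = 1 / (1 + [H⁺]/K2 + [H⁺]²/(K1K2)) = 1 / (1 + 10^+1.36 + 10^-0.40)
   = 1 / (1 + 22.909 + 0.39811) = 1/24.307 = 0.04114

α₂ = 0.0411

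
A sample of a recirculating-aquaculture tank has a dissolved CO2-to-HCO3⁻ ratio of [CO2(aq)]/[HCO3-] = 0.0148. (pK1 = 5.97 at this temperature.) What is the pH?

pH = 7.80

From K1 = [H⁺][HCO3-]/[CO2(aq)]:  pH = pK1 − log₁₀([CO2(aq)]/[HCO3-])
log₁₀(0.0148) = -1.830
pH = 5.97 − (-1.830) = 7.80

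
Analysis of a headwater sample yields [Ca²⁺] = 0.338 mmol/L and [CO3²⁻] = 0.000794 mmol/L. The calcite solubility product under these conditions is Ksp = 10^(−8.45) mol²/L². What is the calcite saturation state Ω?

Ksp = 10^(−8.45) = 3.548×10^-9
Ω = [Ca²⁺][CO3²⁻]/Ksp = (0.338×10^-3)(0.000794×10^-3) / 3.548×10^-9 = 0.0756

Ω = 0.0756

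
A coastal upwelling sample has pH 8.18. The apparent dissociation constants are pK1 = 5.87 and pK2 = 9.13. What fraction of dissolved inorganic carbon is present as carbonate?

α₂ = 1 / (1 + [H⁺]/K2 + [H⁺]²/(K1K2)) = 1 / (1 + 10^+0.95 + 10^-1.36)
   = 1 / (1 + 8.9125 + 0.043652) = 1/9.9562 = 0.1004

α₂ = 0.100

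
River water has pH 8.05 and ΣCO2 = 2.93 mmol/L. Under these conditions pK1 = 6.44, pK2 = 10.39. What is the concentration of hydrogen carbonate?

[HCO3⁻] = 2.85 mmol/L

α₁ = 1 / (1 + [H⁺]/K1 + K2/[H⁺]) = 1 / (1 + 10^-1.61 + 10^-2.34)
   = 1 / (1 + 0.024547 + 0.0045709) = 1/1.0291 = 0.9717
[HCO3⁻] = α₁ × DIC = 0.9717 × 2.93 = 2.85 mmol/L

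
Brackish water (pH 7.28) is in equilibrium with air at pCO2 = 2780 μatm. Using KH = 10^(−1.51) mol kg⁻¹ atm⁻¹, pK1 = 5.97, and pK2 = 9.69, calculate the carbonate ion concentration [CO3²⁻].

[CO2*] = KH · pCO2 = 10^(−1.51) × 2780×10^-6 = 8.591×10^-5 mol/kg
α₀ = 1/(1 + K1/[H⁺] + K1K2/[H⁺]²) = 1/(1 + 10^+1.31 + 10^-1.10) = 0.04652
DIC = [CO2*]/α₀ = 8.591×10^-5 / 0.04652 = 1.847 mmol/kg
[CO3²⁻] = α₂·DIC; α₂ = 0.003695, so [CO3²⁻] = 0.003695 × 1.847 = 0.00682 mmol/kg = 6.82 μmol/kg

[CO3²⁻] = 6.82 μmol/kg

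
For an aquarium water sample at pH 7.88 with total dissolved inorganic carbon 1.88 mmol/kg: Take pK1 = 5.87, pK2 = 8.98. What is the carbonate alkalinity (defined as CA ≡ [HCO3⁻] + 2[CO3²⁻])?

CA = [HCO3⁻] + 2[CO3²⁻] = (α₁ + 2α₂)·DIC
At pH 7.88: [H⁺]/K1 = 10^-2.01 = 0.0097724, K2/[H⁺] = 10^-1.10 = 0.079433
α₁ = 1/(1 + 0.0097724 + 0.079433) = 1/1.0892 = 0.9181; α₂ = α₁·K2/[H⁺] = 0.07293
α₁ + 2α₂ = 1.0640
CA = 1.0640 × 1.88 = 2.00 mmol/kg

CA = 2.00 mmol/kg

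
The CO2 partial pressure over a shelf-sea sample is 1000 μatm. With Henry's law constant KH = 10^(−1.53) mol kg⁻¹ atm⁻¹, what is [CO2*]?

KH = 10^(−1.53) = 2.951×10^-2 mol kg⁻¹ atm⁻¹
[CO2*] = KH · pCO2 = 2.951×10^-2 × 1000×10^-6 atm = 2.95×10^-5 mol/kg

[CO2*] = 29.5 μmol/kg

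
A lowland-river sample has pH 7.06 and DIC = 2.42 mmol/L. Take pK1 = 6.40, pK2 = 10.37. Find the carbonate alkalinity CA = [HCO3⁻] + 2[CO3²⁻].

CA = 1.99 mmol/L

CA = [HCO3⁻] + 2[CO3²⁻] = (α₁ + 2α₂)·DIC
At pH 7.06: [H⁺]/K1 = 10^-0.66 = 0.21878, K2/[H⁺] = 10^-3.31 = 0.00048978
α₁ = 1/(1 + 0.21878 + 0.00048978) = 1/1.2193 = 0.8202; α₂ = α₁·K2/[H⁺] = 0.0004017
α₁ + 2α₂ = 0.8210
CA = 0.8210 × 2.42 = 1.99 mmol/L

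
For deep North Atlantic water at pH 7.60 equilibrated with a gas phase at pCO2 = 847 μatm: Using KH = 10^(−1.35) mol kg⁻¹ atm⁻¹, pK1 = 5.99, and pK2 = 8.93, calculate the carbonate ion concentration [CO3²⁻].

[CO2*] = KH · pCO2 = 10^(−1.35) × 847×10^-6 = 3.783×10^-5 mol/kg
α₀ = 1/(1 + K1/[H⁺] + K1K2/[H⁺]²) = 1/(1 + 10^+1.61 + 10^+0.28) = 0.02291
DIC = [CO2*]/α₀ = 3.783×10^-5 / 0.02291 = 1.651 mmol/kg
[CO3²⁻] = α₂·DIC; α₂ = 0.04366, so [CO3²⁻] = 0.04366 × 1.651 = 0.0721 mmol/kg

[CO3²⁻] = 0.0721 mmol/kg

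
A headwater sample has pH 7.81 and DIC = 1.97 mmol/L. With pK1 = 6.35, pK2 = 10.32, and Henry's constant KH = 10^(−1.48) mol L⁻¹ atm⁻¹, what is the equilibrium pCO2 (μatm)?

α₀ = 1 / (1 + K1/[H⁺] + K1K2/[H⁺]²) = 1 / (1 + 10^+1.46 + 10^-1.05)
   = 1 / (1 + 28.840 + 0.089125) = 1/29.929 = 0.03341
[CO2*] = α₀ × DIC = 0.03341 × 1.97 = 0.06582 mmol/L
pCO2 = [CO2*]/KH = 6.582×10^-5 / 3.311×10^-2 = 1990 μatm

pCO2 = 1990 μatm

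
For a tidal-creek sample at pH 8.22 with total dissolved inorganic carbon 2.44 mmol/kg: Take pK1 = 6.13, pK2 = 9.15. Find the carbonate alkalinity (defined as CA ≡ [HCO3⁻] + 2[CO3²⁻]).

CA = [HCO3⁻] + 2[CO3²⁻] = (α₁ + 2α₂)·DIC
At pH 8.22: [H⁺]/K1 = 10^-2.09 = 0.0081283, K2/[H⁺] = 10^-0.93 = 0.11749
α₁ = 1/(1 + 0.0081283 + 0.11749) = 1/1.1256 = 0.8884; α₂ = α₁·K2/[H⁺] = 0.1044
α₁ + 2α₂ = 1.0972
CA = 1.0972 × 2.44 = 2.68 mmol/kg

CA = 2.68 mmol/kg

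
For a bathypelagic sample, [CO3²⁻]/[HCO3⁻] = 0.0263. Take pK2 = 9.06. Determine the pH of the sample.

pH = 7.48

From K2 = [H⁺][CO3²⁻]/[HCO3⁻]:  pH = pK2 + log₁₀([CO3²⁻]/[HCO3⁻])
log₁₀(0.0263) = -1.580
pH = 9.06 + (-1.580) = 7.48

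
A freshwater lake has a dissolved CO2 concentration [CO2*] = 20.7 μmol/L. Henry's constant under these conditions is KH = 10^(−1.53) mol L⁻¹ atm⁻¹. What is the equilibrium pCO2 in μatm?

KH = 10^(−1.53) = 2.951×10^-2 mol L⁻¹ atm⁻¹
pCO2 = [CO2*]/KH = 20.7×10^-6 / 2.951×10^-2 = 7.01×10^-4 atm = 701 μatm

pCO2 = 701 μatm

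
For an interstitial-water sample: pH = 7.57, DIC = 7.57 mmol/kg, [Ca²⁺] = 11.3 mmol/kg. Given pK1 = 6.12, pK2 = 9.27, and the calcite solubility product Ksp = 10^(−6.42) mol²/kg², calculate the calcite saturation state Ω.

α₂ = 1 / (1 + [H⁺]/K2 + [H⁺]²/(K1K2)) = 1 / (1 + 10^+1.70 + 10^+0.25)
   = 1 / (1 + 50.119 + 1.7783) = 1/52.897 = 0.01890
[CO3²⁻] = α₂ × DIC = 0.01890 × 7.57 = 0.1431 mmol/kg
Ksp = 10^(−6.42) = 3.802×10^-7
Ω = [Ca²⁺][CO3²⁻]/Ksp = (11.3×10^-3)(1.431×10^-4) / 3.802×10^-7 = 4.25

Ω = 4.25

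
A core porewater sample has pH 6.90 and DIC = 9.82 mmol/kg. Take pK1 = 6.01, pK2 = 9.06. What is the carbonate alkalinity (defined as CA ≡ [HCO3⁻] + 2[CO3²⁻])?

CA = 8.77 mmol/kg

CA = [HCO3⁻] + 2[CO3²⁻] = (α₁ + 2α₂)·DIC
At pH 6.90: [H⁺]/K1 = 10^-0.89 = 0.12882, K2/[H⁺] = 10^-2.16 = 0.0069183
α₁ = 1/(1 + 0.12882 + 0.0069183) = 1/1.1357 = 0.8805; α₂ = α₁·K2/[H⁺] = 0.006091
α₁ + 2α₂ = 0.8927
CA = 0.8927 × 9.82 = 8.77 mmol/kg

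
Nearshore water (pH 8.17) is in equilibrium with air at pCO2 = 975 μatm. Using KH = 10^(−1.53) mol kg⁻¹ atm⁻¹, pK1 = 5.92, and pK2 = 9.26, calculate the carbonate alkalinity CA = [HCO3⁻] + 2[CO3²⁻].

CA = 5.95 mmol/kg

[CO2*] = KH · pCO2 = 10^(−1.53) × 975×10^-6 = 2.877×10^-5 mol/kg
α₀ = 1/(1 + K1/[H⁺] + K1K2/[H⁺]²) = 1/(1 + 10^+2.25 + 10^+1.16) = 0.005174
DIC = [CO2*]/α₀ = 2.877×10^-5 / 0.005174 = 5.562 mmol/kg
CA = (α₁ + 2α₂)·DIC = (0.9200 + 2×0.07478) × 5.562 = 5.95 mmol/kg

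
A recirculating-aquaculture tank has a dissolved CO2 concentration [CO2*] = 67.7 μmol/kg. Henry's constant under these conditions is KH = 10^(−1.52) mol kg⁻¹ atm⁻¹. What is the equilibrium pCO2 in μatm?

pCO2 = 2240 μatm

KH = 10^(−1.52) = 3.020×10^-2 mol kg⁻¹ atm⁻¹
pCO2 = [CO2*]/KH = 67.7×10^-6 / 3.020×10^-2 = 2.24×10^-3 atm = 2240 μatm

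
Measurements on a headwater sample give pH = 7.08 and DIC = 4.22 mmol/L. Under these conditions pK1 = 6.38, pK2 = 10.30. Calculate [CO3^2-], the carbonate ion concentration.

[CO3²⁻] = 2.12 μmol/L

α₂ = 1 / (1 + [H⁺]/K2 + [H⁺]²/(K1K2)) = 1 / (1 + 10^+3.22 + 10^+2.52)
   = 1 / (1 + 1659.6 + 331.13) = 1/1991.7 = 0.0005021
[CO3²⁻] = α₂ × DIC = 0.0005021 × 4.22 = 0.00212 mmol/L = 2.12 μmol/L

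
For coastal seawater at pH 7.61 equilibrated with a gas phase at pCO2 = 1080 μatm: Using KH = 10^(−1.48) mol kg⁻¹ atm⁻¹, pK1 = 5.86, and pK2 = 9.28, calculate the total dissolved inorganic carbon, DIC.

DIC = 2.09 mmol/kg

[CO2*] = KH · pCO2 = 10^(−1.48) × 1080×10^-6 = 3.576×10^-5 mol/kg
α₀ = 1/(1 + K1/[H⁺] + K1K2/[H⁺]²) = 1/(1 + 10^+1.75 + 10^+0.08) = 0.01711
DIC = [CO2*]/α₀ = 3.576×10^-5 / 0.01711 = 2.09 mmol/kg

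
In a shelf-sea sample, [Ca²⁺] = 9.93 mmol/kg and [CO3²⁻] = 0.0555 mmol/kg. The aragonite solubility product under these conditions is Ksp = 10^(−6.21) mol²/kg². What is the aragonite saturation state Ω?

Ω = 0.894

Ksp = 10^(−6.21) = 6.166×10^-7
Ω = [Ca²⁺][CO3²⁻]/Ksp = (9.93×10^-3)(0.0555×10^-3) / 6.166×10^-7 = 0.894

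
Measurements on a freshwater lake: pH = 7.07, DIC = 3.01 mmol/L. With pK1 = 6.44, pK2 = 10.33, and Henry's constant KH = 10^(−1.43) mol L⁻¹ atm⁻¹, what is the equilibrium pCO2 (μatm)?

pCO2 = 1.54×10^4 μatm

α₀ = 1 / (1 + K1/[H⁺] + K1K2/[H⁺]²) = 1 / (1 + 10^+0.63 + 10^-2.63)
   = 1 / (1 + 4.2658 + 0.0023442) = 1/5.2681 = 0.1898
[CO2*] = α₀ × DIC = 0.1898 × 3.01 = 0.5714 mmol/L
pCO2 = [CO2*]/KH = 5.714×10^-4 / 3.715×10^-2 = 1.54×10^4 μatm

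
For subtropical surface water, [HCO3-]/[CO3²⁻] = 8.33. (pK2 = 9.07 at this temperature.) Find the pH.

pH = 8.15

From K2 = [H⁺][CO3²⁻]/[HCO3-]:  pH = pK2 − log₁₀([HCO3-]/[CO3²⁻])
log₁₀(8.33) = +0.921
pH = 9.07 − (+0.921) = 8.15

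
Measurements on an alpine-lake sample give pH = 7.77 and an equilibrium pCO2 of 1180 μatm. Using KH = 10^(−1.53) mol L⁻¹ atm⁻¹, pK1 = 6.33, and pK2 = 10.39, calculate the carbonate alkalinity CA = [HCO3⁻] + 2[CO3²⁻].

[CO2*] = KH · pCO2 = 10^(−1.53) × 1180×10^-6 = 3.482×10^-5 mol/L
α₀ = 1/(1 + K1/[H⁺] + K1K2/[H⁺]²) = 1/(1 + 10^+1.44 + 10^-1.18) = 0.03495
DIC = [CO2*]/α₀ = 3.482×10^-5 / 0.03495 = 0.9963 mmol/L
CA = (α₁ + 2α₂)·DIC = (0.9627 + 2×0.002309) × 0.9963 = 0.964 mmol/L

CA = 0.964 mmol/L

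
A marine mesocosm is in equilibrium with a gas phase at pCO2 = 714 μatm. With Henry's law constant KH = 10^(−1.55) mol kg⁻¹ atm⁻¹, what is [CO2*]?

[CO2*] = 20.1 μmol/kg

KH = 10^(−1.55) = 2.818×10^-2 mol kg⁻¹ atm⁻¹
[CO2*] = KH · pCO2 = 2.818×10^-2 × 714×10^-6 atm = 2.01×10^-5 mol/kg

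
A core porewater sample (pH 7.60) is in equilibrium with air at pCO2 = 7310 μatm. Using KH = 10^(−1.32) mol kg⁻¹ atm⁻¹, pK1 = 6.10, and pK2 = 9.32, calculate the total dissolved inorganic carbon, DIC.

[CO2*] = KH · pCO2 = 10^(−1.32) × 7310×10^-6 = 3.499×10^-4 mol/kg
α₀ = 1/(1 + K1/[H⁺] + K1K2/[H⁺]²) = 1/(1 + 10^+1.50 + 10^-0.22) = 0.03010
DIC = [CO2*]/α₀ = 3.499×10^-4 / 0.03010 = 11.6 mmol/kg

DIC = 11.6 mmol/kg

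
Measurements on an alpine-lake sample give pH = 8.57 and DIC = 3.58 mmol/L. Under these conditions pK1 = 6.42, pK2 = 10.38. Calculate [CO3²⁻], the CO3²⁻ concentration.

[CO3²⁻] = 0.0542 mmol/L

α₂ = 1 / (1 + [H⁺]/K2 + [H⁺]²/(K1K2)) = 1 / (1 + 10^+1.81 + 10^-0.34)
   = 1 / (1 + 64.565 + 0.45709) = 1/66.023 = 0.01515
[CO3²⁻] = α₂ × DIC = 0.01515 × 3.58 = 0.0542 mmol/L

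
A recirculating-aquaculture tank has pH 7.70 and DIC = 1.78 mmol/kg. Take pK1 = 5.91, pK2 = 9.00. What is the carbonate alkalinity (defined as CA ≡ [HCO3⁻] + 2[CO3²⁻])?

CA = [HCO3⁻] + 2[CO3²⁻] = (α₁ + 2α₂)·DIC
At pH 7.70: [H⁺]/K1 = 10^-1.79 = 0.016218, K2/[H⁺] = 10^-1.30 = 0.050119
α₁ = 1/(1 + 0.016218 + 0.050119) = 1/1.0663 = 0.9378; α₂ = α₁·K2/[H⁺] = 0.04700
α₁ + 2α₂ = 1.0318
CA = 1.0318 × 1.78 = 1.84 mmol/kg

CA = 1.84 mmol/kg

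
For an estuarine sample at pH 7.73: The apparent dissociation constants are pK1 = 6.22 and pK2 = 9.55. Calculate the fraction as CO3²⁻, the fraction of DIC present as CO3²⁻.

α₂ = 0.0145

α₂ = 1 / (1 + [H⁺]/K2 + [H⁺]²/(K1K2)) = 1 / (1 + 10^+1.82 + 10^+0.31)
   = 1 / (1 + 66.069 + 2.0417) = 1/69.111 = 0.01447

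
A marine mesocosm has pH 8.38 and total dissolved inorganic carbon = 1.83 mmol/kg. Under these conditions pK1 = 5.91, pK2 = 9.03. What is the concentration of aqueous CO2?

α₀ = 1 / (1 + K1/[H⁺] + K1K2/[H⁺]²) = 1 / (1 + 10^+2.47 + 10^+1.82)
   = 1 / (1 + 295.12 + 66.069) = 1/362.19 = 0.002761
[CO2*] = α₀ × DIC = 0.002761 × 1.83 = 0.00505 mmol/kg = 5.05 μmol/kg

[CO2*] = 5.05 μmol/kg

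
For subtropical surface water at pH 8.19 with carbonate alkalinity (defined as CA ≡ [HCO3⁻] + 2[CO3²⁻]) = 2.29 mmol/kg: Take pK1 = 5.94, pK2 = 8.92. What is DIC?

DIC = 1.99 mmol/kg

CA = [HCO3⁻] + 2[CO3²⁻] = (α₁ + 2α₂)·DIC
At pH 8.19: [H⁺]/K1 = 10^-2.25 = 0.0056234, K2/[H⁺] = 10^-0.73 = 0.18621
α₁ = 1/(1 + 0.0056234 + 0.18621) = 1/1.1918 = 0.8390; α₂ = α₁·K2/[H⁺] = 0.1562
α₁ + 2α₂ = 1.1515
DIC = CA / (α₁ + 2α₂) = 2.29 / 1.1515 = 1.99 mmol/kg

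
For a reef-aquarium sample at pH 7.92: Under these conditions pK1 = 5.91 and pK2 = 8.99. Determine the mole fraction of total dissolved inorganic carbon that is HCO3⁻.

α₁ = 0.913

α₁ = 1 / (1 + [H⁺]/K1 + K2/[H⁺]) = 1 / (1 + 10^-2.01 + 10^-1.07)
   = 1 / (1 + 0.0097724 + 0.085114) = 1/1.0949 = 0.9133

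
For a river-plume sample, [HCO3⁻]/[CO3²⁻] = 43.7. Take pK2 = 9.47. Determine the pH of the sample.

From K2 = [H⁺][CO3²⁻]/[HCO3⁻]:  pH = pK2 − log₁₀([HCO3⁻]/[CO3²⁻])
log₁₀(43.7) = +1.640
pH = 9.47 − (+1.640) = 7.83

pH = 7.83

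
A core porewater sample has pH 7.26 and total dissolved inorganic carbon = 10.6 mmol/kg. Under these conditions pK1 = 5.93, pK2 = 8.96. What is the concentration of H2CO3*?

[CO2*] = 0.465 mmol/kg

α₀ = 1 / (1 + K1/[H⁺] + K1K2/[H⁺]²) = 1 / (1 + 10^+1.33 + 10^-0.37)
   = 1 / (1 + 21.380 + 0.42658) = 1/22.806 = 0.04385
[CO2*] = α₀ × DIC = 0.04385 × 10.6 = 0.465 mmol/kg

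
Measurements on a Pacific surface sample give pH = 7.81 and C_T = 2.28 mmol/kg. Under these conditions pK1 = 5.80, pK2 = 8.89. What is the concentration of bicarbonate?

α₁ = 1 / (1 + [H⁺]/K1 + K2/[H⁺]) = 1 / (1 + 10^-2.01 + 10^-1.08)
   = 1 / (1 + 0.0097724 + 0.083176) = 1/1.0929 = 0.9150
[HCO3⁻] = α₁ × DIC = 0.9150 × 2.28 = 2.09 mmol/kg

[HCO3⁻] = 2.09 mmol/kg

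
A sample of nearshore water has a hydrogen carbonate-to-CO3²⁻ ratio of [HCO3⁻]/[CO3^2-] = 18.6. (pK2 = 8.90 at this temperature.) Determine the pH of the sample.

From K2 = [H⁺][CO3^2-]/[HCO3⁻]:  pH = pK2 − log₁₀([HCO3⁻]/[CO3^2-])
log₁₀(18.6) = +1.270
pH = 8.90 − (+1.270) = 7.63

pH = 7.63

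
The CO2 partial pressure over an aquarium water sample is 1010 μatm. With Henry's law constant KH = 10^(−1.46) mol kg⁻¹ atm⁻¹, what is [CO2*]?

KH = 10^(−1.46) = 3.467×10^-2 mol kg⁻¹ atm⁻¹
[CO2*] = KH · pCO2 = 3.467×10^-2 × 1010×10^-6 atm = 3.50×10^-5 mol/kg

[CO2*] = 35.0 μmol/kg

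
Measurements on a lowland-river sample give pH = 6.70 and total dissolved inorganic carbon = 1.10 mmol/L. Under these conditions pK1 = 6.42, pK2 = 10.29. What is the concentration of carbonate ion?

[CO3²⁻] = 0.185 μmol/L

α₂ = 1 / (1 + [H⁺]/K2 + [H⁺]²/(K1K2)) = 1 / (1 + 10^+3.59 + 10^+3.31)
   = 1 / (1 + 3890.5 + 2041.7) = 1/5933.2 = 0.0001685
[CO3²⁻] = α₂ × DIC = 0.0001685 × 1.10 = 0.000185 mmol/L = 0.185 μmol/L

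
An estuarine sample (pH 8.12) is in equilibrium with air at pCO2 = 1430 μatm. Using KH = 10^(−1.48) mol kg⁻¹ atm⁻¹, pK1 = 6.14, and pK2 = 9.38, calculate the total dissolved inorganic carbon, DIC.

DIC = 4.82 mmol/kg

[CO2*] = KH · pCO2 = 10^(−1.48) × 1430×10^-6 = 4.735×10^-5 mol/kg
α₀ = 1/(1 + K1/[H⁺] + K1K2/[H⁺]²) = 1/(1 + 10^+1.98 + 10^+0.72) = 0.009828
DIC = [CO2*]/α₀ = 4.735×10^-5 / 0.009828 = 4.82 mmol/kg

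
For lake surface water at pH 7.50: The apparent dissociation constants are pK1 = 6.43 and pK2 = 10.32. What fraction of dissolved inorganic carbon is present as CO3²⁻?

α₂ = 0.00139

α₂ = 1 / (1 + [H⁺]/K2 + [H⁺]²/(K1K2)) = 1 / (1 + 10^+2.82 + 10^+1.75)
   = 1 / (1 + 660.69 + 56.234) = 1/717.93 = 0.001393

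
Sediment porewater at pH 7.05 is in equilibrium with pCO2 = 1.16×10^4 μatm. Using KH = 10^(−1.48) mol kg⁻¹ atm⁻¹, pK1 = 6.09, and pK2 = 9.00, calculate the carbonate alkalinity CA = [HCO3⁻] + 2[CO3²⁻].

[CO2*] = KH · pCO2 = 10^(−1.48) × 1.16×10^4×10^-6 = 3.841×10^-4 mol/kg
α₀ = 1/(1 + K1/[H⁺] + K1K2/[H⁺]²) = 1/(1 + 10^+0.96 + 10^-0.99) = 0.09782
DIC = [CO2*]/α₀ = 3.841×10^-4 / 0.09782 = 3.927 mmol/kg
CA = (α₁ + 2α₂)·DIC = (0.8922 + 2×0.01001) × 3.927 = 3.58 mmol/kg

CA = 3.58 mmol/kg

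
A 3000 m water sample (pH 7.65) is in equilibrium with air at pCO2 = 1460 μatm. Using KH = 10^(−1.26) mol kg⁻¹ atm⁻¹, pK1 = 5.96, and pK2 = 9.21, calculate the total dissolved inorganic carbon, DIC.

[CO2*] = KH · pCO2 = 10^(−1.26) × 1460×10^-6 = 8.023×10^-5 mol/kg
α₀ = 1/(1 + K1/[H⁺] + K1K2/[H⁺]²) = 1/(1 + 10^+1.69 + 10^+0.13) = 0.01948
DIC = [CO2*]/α₀ = 8.023×10^-5 / 0.01948 = 4.12 mmol/kg

DIC = 4.12 mmol/kg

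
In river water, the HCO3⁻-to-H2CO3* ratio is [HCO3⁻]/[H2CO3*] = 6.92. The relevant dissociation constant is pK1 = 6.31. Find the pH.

From K1 = [H⁺][HCO3⁻]/[H2CO3*]:  pH = pK1 + log₁₀([HCO3⁻]/[H2CO3*])
log₁₀(6.92) = +0.840
pH = 6.31 + (+0.840) = 7.15

pH = 7.15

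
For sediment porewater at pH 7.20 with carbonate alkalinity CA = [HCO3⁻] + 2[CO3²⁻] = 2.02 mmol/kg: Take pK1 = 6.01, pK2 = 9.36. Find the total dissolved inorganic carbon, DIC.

DIC = 2.13 mmol/kg

CA = [HCO3⁻] + 2[CO3²⁻] = (α₁ + 2α₂)·DIC
At pH 7.20: [H⁺]/K1 = 10^-1.19 = 0.064565, K2/[H⁺] = 10^-2.16 = 0.0069183
α₁ = 1/(1 + 0.064565 + 0.0069183) = 1/1.0715 = 0.9333; α₂ = α₁·K2/[H⁺] = 0.006457
α₁ + 2α₂ = 0.9462
DIC = CA / (α₁ + 2α₂) = 2.02 / 0.9462 = 2.13 mmol/kg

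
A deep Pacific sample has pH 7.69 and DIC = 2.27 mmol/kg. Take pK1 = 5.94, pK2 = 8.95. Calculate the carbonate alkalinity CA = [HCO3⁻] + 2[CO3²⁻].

CA = 2.35 mmol/kg

CA = [HCO3⁻] + 2[CO3²⁻] = (α₁ + 2α₂)·DIC
At pH 7.69: [H⁺]/K1 = 10^-1.75 = 0.017783, K2/[H⁺] = 10^-1.26 = 0.054954
α₁ = 1/(1 + 0.017783 + 0.054954) = 1/1.0727 = 0.9322; α₂ = α₁·K2/[H⁺] = 0.05123
α₁ + 2α₂ = 1.0347
CA = 1.0347 × 2.27 = 2.35 mmol/kg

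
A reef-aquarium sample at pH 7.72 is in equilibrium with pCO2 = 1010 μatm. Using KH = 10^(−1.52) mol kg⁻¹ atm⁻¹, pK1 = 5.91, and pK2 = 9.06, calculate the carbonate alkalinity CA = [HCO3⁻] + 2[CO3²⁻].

CA = 2.15 mmol/kg

[CO2*] = KH · pCO2 = 10^(−1.52) × 1010×10^-6 = 3.050×10^-5 mol/kg
α₀ = 1/(1 + K1/[H⁺] + K1K2/[H⁺]²) = 1/(1 + 10^+1.81 + 10^+0.47) = 0.01459
DIC = [CO2*]/α₀ = 3.050×10^-5 / 0.01459 = 2.090 mmol/kg
CA = (α₁ + 2α₂)·DIC = (0.9423 + 2×0.04307) × 2.090 = 2.15 mmol/kg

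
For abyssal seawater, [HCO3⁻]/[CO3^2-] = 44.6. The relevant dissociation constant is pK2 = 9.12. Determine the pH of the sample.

From K2 = [H⁺][CO3^2-]/[HCO3⁻]:  pH = pK2 − log₁₀([HCO3⁻]/[CO3^2-])
log₁₀(44.6) = +1.649
pH = 9.12 − (+1.649) = 7.47

pH = 7.47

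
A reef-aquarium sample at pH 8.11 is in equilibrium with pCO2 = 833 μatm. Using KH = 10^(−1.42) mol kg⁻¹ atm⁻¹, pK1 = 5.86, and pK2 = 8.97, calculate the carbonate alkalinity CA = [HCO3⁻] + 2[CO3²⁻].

CA = 7.19 mmol/kg

[CO2*] = KH · pCO2 = 10^(−1.42) × 833×10^-6 = 3.167×10^-5 mol/kg
α₀ = 1/(1 + K1/[H⁺] + K1K2/[H⁺]²) = 1/(1 + 10^+2.25 + 10^+1.39) = 0.004917
DIC = [CO2*]/α₀ = 3.167×10^-5 / 0.004917 = 6.441 mmol/kg
CA = (α₁ + 2α₂)·DIC = (0.8744 + 2×0.1207) × 6.441 = 7.19 mmol/kg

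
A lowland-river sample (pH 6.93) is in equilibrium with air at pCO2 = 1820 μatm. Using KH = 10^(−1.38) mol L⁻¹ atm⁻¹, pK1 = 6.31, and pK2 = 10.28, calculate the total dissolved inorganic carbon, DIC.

[CO2*] = KH · pCO2 = 10^(−1.38) × 1820×10^-6 = 7.587×10^-5 mol/L
α₀ = 1/(1 + K1/[H⁺] + K1K2/[H⁺]²) = 1/(1 + 10^+0.62 + 10^-2.73) = 0.1934
DIC = [CO2*]/α₀ = 7.587×10^-5 / 0.1934 = 0.392 mmol/L

DIC = 0.392 mmol/L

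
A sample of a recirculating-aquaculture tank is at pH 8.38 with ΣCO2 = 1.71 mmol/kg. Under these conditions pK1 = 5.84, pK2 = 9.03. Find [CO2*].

α₀ = 1 / (1 + K1/[H⁺] + K1K2/[H⁺]²) = 1 / (1 + 10^+2.54 + 10^+1.89)
   = 1 / (1 + 346.74 + 77.625) = 1/425.36 = 0.002351
[CO2*] = α₀ × DIC = 0.002351 × 1.71 = 0.00402 mmol/kg = 4.02 μmol/kg

[CO2*] = 4.02 μmol/kg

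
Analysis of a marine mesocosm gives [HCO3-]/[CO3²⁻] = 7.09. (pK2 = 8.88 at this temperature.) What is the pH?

pH = 8.03

From K2 = [H⁺][CO3²⁻]/[HCO3-]:  pH = pK2 − log₁₀([HCO3-]/[CO3²⁻])
log₁₀(7.09) = +0.851
pH = 8.88 − (+0.851) = 8.03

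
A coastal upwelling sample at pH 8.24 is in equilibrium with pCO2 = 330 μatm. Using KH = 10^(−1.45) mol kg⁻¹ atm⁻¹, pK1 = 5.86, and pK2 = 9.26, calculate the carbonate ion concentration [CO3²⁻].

[CO3²⁻] = 0.268 mmol/kg

[CO2*] = KH · pCO2 = 10^(−1.45) × 330×10^-6 = 1.171×10^-5 mol/kg
α₀ = 1/(1 + K1/[H⁺] + K1K2/[H⁺]²) = 1/(1 + 10^+2.38 + 10^+1.36) = 0.003791
DIC = [CO2*]/α₀ = 1.171×10^-5 / 0.003791 = 3.089 mmol/kg
[CO3²⁻] = α₂·DIC; α₂ = 0.08684, so [CO3²⁻] = 0.08684 × 3.089 = 0.268 mmol/kg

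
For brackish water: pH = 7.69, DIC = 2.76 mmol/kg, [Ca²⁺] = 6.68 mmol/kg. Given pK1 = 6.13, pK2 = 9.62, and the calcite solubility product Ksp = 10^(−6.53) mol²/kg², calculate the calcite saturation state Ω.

α₂ = 1 / (1 + [H⁺]/K2 + [H⁺]²/(K1K2)) = 1 / (1 + 10^+1.93 + 10^+0.37)
   = 1 / (1 + 85.114 + 2.3442) = 1/88.458 = 0.01130
[CO3²⁻] = α₂ × DIC = 0.01130 × 2.76 = 0.03120 mmol/kg
Ksp = 10^(−6.53) = 2.951×10^-7
Ω = [Ca²⁺][CO3²⁻]/Ksp = (6.68×10^-3)(3.120×10^-5) / 2.951×10^-7 = 0.706

Ω = 0.706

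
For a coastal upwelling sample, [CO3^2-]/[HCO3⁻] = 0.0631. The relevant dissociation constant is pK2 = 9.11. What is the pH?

From K2 = [H⁺][CO3^2-]/[HCO3⁻]:  pH = pK2 + log₁₀([CO3^2-]/[HCO3⁻])
log₁₀(0.0631) = -1.200
pH = 9.11 + (-1.200) = 7.91

pH = 7.91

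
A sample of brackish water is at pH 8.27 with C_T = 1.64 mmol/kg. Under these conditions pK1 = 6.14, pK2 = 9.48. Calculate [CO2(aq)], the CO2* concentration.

[CO2*] = 11.4 μmol/kg

α₀ = 1 / (1 + K1/[H⁺] + K1K2/[H⁺]²) = 1 / (1 + 10^+2.13 + 10^+0.92)
   = 1 / (1 + 134.90 + 8.3176) = 1/144.21 = 0.006934
[CO2*] = α₀ × DIC = 0.006934 × 1.64 = 0.0114 mmol/kg = 11.4 μmol/kg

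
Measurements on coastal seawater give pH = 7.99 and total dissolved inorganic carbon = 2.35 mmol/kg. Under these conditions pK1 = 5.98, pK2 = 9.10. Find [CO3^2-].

α₂ = 1 / (1 + [H⁺]/K2 + [H⁺]²/(K1K2)) = 1 / (1 + 10^+1.11 + 10^-0.90)
   = 1 / (1 + 12.882 + 0.12589) = 1/14.008 = 0.07139
[CO3²⁻] = α₂ × DIC = 0.07139 × 2.35 = 0.168 mmol/kg

[CO3²⁻] = 0.168 mmol/kg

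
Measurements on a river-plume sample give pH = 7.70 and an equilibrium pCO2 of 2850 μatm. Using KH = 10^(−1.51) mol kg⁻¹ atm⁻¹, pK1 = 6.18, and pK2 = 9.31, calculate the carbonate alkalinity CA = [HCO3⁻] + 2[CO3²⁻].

[CO2*] = KH · pCO2 = 10^(−1.51) × 2850×10^-6 = 8.807×10^-5 mol/kg
α₀ = 1/(1 + K1/[H⁺] + K1K2/[H⁺]²) = 1/(1 + 10^+1.52 + 10^-0.09) = 0.02863
DIC = [CO2*]/α₀ = 8.807×10^-5 / 0.02863 = 3.076 mmol/kg
CA = (α₁ + 2α₂)·DIC = (0.9481 + 2×0.02327) × 3.076 = 3.06 mmol/kg

CA = 3.06 mmol/kg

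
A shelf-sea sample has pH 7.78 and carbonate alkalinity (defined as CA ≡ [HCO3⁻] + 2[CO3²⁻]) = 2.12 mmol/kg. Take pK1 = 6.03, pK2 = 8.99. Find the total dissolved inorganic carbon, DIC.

CA = [HCO3⁻] + 2[CO3²⁻] = (α₁ + 2α₂)·DIC
At pH 7.78: [H⁺]/K1 = 10^-1.75 = 0.017783, K2/[H⁺] = 10^-1.21 = 0.061660
α₁ = 1/(1 + 0.017783 + 0.061660) = 1/1.0794 = 0.9264; α₂ = α₁·K2/[H⁺] = 0.05712
α₁ + 2α₂ = 1.0406
DIC = CA / (α₁ + 2α₂) = 2.12 / 1.0406 = 2.04 mmol/kg

DIC = 2.04 mmol/kg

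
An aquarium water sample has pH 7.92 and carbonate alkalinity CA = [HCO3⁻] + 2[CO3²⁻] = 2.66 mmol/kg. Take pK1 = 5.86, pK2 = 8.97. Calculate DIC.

CA = [HCO3⁻] + 2[CO3²⁻] = (α₁ + 2α₂)·DIC
At pH 7.92: [H⁺]/K1 = 10^-2.06 = 0.0087096, K2/[H⁺] = 10^-1.05 = 0.089125
α₁ = 1/(1 + 0.0087096 + 0.089125) = 1/1.0978 = 0.9109; α₂ = α₁·K2/[H⁺] = 0.08118
α₁ + 2α₂ = 1.0732
DIC = CA / (α₁ + 2α₂) = 2.66 / 1.0732 = 2.48 mmol/kg

DIC = 2.48 mmol/kg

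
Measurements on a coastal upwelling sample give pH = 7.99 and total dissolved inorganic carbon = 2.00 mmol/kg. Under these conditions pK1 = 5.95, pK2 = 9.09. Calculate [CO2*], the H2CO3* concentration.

[CO2*] = 16.8 μmol/kg

α₀ = 1 / (1 + K1/[H⁺] + K1K2/[H⁺]²) = 1 / (1 + 10^+2.04 + 10^+0.94)
   = 1 / (1 + 109.65 + 8.7096) = 1/119.36 = 0.008378
[CO2*] = α₀ × DIC = 0.008378 × 2.00 = 0.0168 mmol/kg = 16.8 μmol/kg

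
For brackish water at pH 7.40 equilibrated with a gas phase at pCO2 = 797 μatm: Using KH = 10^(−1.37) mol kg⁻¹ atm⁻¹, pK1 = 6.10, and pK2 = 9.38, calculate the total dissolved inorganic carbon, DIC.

[CO2*] = KH · pCO2 = 10^(−1.37) × 797×10^-6 = 3.400×10^-5 mol/kg
α₀ = 1/(1 + K1/[H⁺] + K1K2/[H⁺]²) = 1/(1 + 10^+1.30 + 10^-0.68) = 0.04726
DIC = [CO2*]/α₀ = 3.400×10^-5 / 0.04726 = 0.719 mmol/kg

DIC = 0.719 mmol/kg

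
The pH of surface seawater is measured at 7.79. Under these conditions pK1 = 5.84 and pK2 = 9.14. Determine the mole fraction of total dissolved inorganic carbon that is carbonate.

α₂ = 1 / (1 + [H⁺]/K2 + [H⁺]²/(K1K2)) = 1 / (1 + 10^+1.35 + 10^-0.60)
   = 1 / (1 + 22.387 + 0.25119) = 1/23.638 = 0.04230

α₂ = 0.0423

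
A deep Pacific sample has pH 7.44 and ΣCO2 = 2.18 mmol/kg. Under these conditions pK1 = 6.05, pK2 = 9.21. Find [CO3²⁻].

α₂ = 1 / (1 + [H⁺]/K2 + [H⁺]²/(K1K2)) = 1 / (1 + 10^+1.77 + 10^+0.38)
   = 1 / (1 + 58.884 + 2.3988) = 1/62.283 = 0.01606
[CO3²⁻] = α₂ × DIC = 0.01606 × 2.18 = 0.0350 mmol/kg

[CO3²⁻] = 0.0350 mmol/kg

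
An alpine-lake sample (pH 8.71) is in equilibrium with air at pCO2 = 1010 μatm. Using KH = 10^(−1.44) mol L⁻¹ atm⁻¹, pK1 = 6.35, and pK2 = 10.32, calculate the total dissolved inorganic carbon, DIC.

DIC = 8.64 mmol/L

[CO2*] = KH · pCO2 = 10^(−1.44) × 1010×10^-6 = 3.667×10^-5 mol/L
α₀ = 1/(1 + K1/[H⁺] + K1K2/[H⁺]²) = 1/(1 + 10^+2.36 + 10^+0.75) = 0.004242
DIC = [CO2*]/α₀ = 3.667×10^-5 / 0.004242 = 8.64 mmol/L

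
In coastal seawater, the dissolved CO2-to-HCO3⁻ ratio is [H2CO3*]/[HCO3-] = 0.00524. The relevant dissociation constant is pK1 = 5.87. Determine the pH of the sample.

pH = 8.15

From K1 = [H⁺][HCO3-]/[H2CO3*]:  pH = pK1 − log₁₀([H2CO3*]/[HCO3-])
log₁₀(0.00524) = -2.281
pH = 5.87 − (-2.281) = 8.15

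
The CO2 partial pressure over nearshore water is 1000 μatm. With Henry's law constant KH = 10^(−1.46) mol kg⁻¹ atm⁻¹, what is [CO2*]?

KH = 10^(−1.46) = 3.467×10^-2 mol kg⁻¹ atm⁻¹
[CO2*] = KH · pCO2 = 3.467×10^-2 × 1000×10^-6 atm = 3.47×10^-5 mol/kg

[CO2*] = 34.7 μmol/kg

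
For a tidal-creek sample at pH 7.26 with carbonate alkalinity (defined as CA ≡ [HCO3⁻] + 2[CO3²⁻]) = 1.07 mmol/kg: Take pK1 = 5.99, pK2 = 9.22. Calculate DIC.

CA = [HCO3⁻] + 2[CO3²⁻] = (α₁ + 2α₂)·DIC
At pH 7.26: [H⁺]/K1 = 10^-1.27 = 0.053703, K2/[H⁺] = 10^-1.96 = 0.010965
α₁ = 1/(1 + 0.053703 + 0.010965) = 1/1.0647 = 0.9393; α₂ = α₁·K2/[H⁺] = 0.01030
α₁ + 2α₂ = 0.9599
DIC = CA / (α₁ + 2α₂) = 1.07 / 0.9599 = 1.11 mmol/kg

DIC = 1.11 mmol/kg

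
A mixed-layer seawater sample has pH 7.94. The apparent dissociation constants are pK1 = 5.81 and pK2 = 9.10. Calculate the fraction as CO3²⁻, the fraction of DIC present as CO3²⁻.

α₂ = 1 / (1 + [H⁺]/K2 + [H⁺]²/(K1K2)) = 1 / (1 + 10^+1.16 + 10^-0.97)
   = 1 / (1 + 14.454 + 0.10715) = 1/15.562 = 0.06426

α₂ = 0.0643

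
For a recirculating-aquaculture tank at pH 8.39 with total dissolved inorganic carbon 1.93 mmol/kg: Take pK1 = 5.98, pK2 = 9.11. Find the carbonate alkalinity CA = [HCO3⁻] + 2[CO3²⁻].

CA = 2.23 mmol/kg

CA = [HCO3⁻] + 2[CO3²⁻] = (α₁ + 2α₂)·DIC
At pH 8.39: [H⁺]/K1 = 10^-2.41 = 0.0038905, K2/[H⁺] = 10^-0.72 = 0.19055
α₁ = 1/(1 + 0.0038905 + 0.19055) = 1/1.1944 = 0.8372; α₂ = α₁·K2/[H⁺] = 0.1595
α₁ + 2α₂ = 1.1563
CA = 1.1563 × 1.93 = 2.23 mmol/kg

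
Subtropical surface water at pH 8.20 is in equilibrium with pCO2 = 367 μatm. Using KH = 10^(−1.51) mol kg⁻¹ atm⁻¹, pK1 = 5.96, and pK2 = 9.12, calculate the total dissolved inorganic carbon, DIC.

[CO2*] = KH · pCO2 = 10^(−1.51) × 367×10^-6 = 1.134×10^-5 mol/kg
α₀ = 1/(1 + K1/[H⁺] + K1K2/[H⁺]²) = 1/(1 + 10^+2.24 + 10^+1.32) = 0.005111
DIC = [CO2*]/α₀ = 1.134×10^-5 / 0.005111 = 2.22 mmol/kg

DIC = 2.22 mmol/kg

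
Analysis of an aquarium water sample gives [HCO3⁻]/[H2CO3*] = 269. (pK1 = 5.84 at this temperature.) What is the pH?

From K1 = [H⁺][HCO3⁻]/[H2CO3*]:  pH = pK1 + log₁₀([HCO3⁻]/[H2CO3*])
log₁₀(269) = +2.430
pH = 5.84 + (+2.430) = 8.27

pH = 8.27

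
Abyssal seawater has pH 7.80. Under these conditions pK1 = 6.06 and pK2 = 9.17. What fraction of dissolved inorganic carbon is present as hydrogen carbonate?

α₁ = 0.943

α₁ = 1 / (1 + [H⁺]/K1 + K2/[H⁺]) = 1 / (1 + 10^-1.74 + 10^-1.37)
   = 1 / (1 + 0.018197 + 0.042658) = 1/1.0609 = 0.9426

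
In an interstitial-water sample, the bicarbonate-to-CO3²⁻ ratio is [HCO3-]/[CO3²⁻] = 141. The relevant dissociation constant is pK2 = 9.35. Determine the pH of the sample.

pH = 7.20

From K2 = [H⁺][CO3²⁻]/[HCO3-]:  pH = pK2 − log₁₀([HCO3-]/[CO3²⁻])
log₁₀(141) = +2.149
pH = 9.35 − (+2.149) = 7.20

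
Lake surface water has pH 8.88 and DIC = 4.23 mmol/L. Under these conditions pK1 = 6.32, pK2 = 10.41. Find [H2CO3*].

α₀ = 1 / (1 + K1/[H⁺] + K1K2/[H⁺]²) = 1 / (1 + 10^+2.56 + 10^+1.03)
   = 1 / (1 + 363.08 + 10.715) = 1/374.79 = 0.002668
[CO2*] = α₀ × DIC = 0.002668 × 4.23 = 0.0113 mmol/L = 11.3 μmol/L

[CO2*] = 11.3 μmol/L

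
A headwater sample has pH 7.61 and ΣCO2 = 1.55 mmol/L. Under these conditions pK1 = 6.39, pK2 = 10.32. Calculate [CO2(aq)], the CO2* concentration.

[CO2*] = 0.0879 mmol/L

α₀ = 1 / (1 + K1/[H⁺] + K1K2/[H⁺]²) = 1 / (1 + 10^+1.22 + 10^-1.49)
   = 1 / (1 + 16.596 + 0.032359) = 1/17.628 = 0.05673
[CO2*] = α₀ × DIC = 0.05673 × 1.55 = 0.0879 mmol/L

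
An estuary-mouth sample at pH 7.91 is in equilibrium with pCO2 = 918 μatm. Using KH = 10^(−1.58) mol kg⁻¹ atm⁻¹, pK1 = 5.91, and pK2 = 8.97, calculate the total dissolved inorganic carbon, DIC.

DIC = 2.65 mmol/kg

[CO2*] = KH · pCO2 = 10^(−1.58) × 918×10^-6 = 2.415×10^-5 mol/kg
α₀ = 1/(1 + K1/[H⁺] + K1K2/[H⁺]²) = 1/(1 + 10^+2.00 + 10^+0.94) = 0.009115
DIC = [CO2*]/α₀ = 2.415×10^-5 / 0.009115 = 2.65 mmol/kg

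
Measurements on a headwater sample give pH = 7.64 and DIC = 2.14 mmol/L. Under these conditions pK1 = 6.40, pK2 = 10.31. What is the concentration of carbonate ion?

[CO3²⁻] = 4.32 μmol/L

α₂ = 1 / (1 + [H⁺]/K2 + [H⁺]²/(K1K2)) = 1 / (1 + 10^+2.67 + 10^+1.43)
   = 1 / (1 + 467.74 + 26.915) = 1/495.65 = 0.002018
[CO3²⁻] = α₂ × DIC = 0.002018 × 2.14 = 0.00432 mmol/L = 4.32 μmol/L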